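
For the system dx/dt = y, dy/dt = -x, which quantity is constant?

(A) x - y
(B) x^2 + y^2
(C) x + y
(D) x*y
B

A first integral I satisfies dI/dt = 0 along every solution. Differentiate each option and use the equation of motion:
(A) d/dt[x - y] = y - (-x) = x + y, not identically 0
(B) d/dt[x^2 + y^2] = 2x*dx/dt + 2y*dy/dt = 2x*y + 2y*(-x) = 0
(C) d/dt[x + y] = y + (-x) = y - x, not identically 0
(D) d/dt[x*y] = (dx/dt)y + x(dy/dt) = y^2 - x^2, not identically 0

Only (B) has zero time-derivative. So x^2 + y^2 (the squared radius; trajectories are circles) is the conserved quantity.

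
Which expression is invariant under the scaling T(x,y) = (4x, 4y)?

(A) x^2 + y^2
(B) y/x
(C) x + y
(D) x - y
B

Under the uniform scaling T(x,y) = (4x, 4y):
Substitute the transformed coordinates into each option and compare with the original:
(A) x^2 + y^2  ->  (4x)^2 + (4y)^2 = 16x^2 + 16y^2   [differs from x^2 + y^2: not invariant]
(B) y/x  ->  (4y)/(4x) = y/x   [equals y/x: invariant]
(C) x + y  ->  (4x) + (4y) = 4x + 4y   [differs from x + y: not invariant]
(D) x - y  ->  (4x) - (4y) = 4x - 4y   [differs from x - y: not invariant]

Only option (B), y/x, is unchanged by the transformation.
The common factor 4 cancels in a ratio of coordinates, while sums, products and sums of squares pick up factors of 4 or 16.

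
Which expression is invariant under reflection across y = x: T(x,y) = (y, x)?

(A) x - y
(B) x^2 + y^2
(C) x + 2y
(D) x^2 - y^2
B

The map is reflection across y = x: T(x,y) = (y, x).
Substitute the transformed coordinates into each option and compare with the original:
(A) x - y  ->  (y) - (x) = -x + y   [differs from x - y: not invariant]
(B) x^2 + y^2  ->  (y)^2 + (x)^2 = x^2 + y^2   [equals x^2 + y^2: invariant]
(C) x + 2y  ->  (y) + 2(x) = 2x + y   [differs from x + 2y: not invariant]
(D) x^2 - y^2  ->  (y)^2 - (x)^2 = -x^2 + y^2   [differs from x^2 - y^2: not invariant]

Only option (B), x^2 + y^2, is unchanged by the transformation.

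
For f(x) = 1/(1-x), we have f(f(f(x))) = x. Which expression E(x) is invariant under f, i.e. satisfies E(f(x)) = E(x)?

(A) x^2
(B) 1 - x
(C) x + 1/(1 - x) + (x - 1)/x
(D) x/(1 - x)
C

Replace x by f(x) = 1/(1 - x) in each option and simplify. As a quick numerical cross-check, also compare E(3) with E(f(3)) = E(-1/2).

(A) x^2  ->  (1/(1 - x))^2 = (x - 1)^(-2); check: E(3) = 9 but E(-1/2) = 1/4.   [not invariant]
(B) 1 - x  ->  1 - (1/(1 - x)) = x/(x - 1); check: E(3) = -2 but E(-1/2) = 3/2.   [not invariant]
(C) x + 1/(1 - x) + (x - 1)/x  ->  (1/(1 - x)) + 1/(1 - (1/(1 - x))) + ((1/(1 - x)) - 1)/(1/(1 - x)), which simplifies back to x + 1/(1 - x) + (x - 1)/x; check: E(3) = 19/6, E(-1/2) = 19/6.   [invariant]
(D) x/(1 - x)  ->  (1/(1 - x))/(1 - (1/(1 - x))) = -1/x; check: E(3) = -3/2 but E(-1/2) = -1/3.   [not invariant]

Only (C) is unchanged. Indeed f(f(x)) = 1/(1 - 1/(1-x)) = (1-x)/(-x) = (x-1)/x, so E(x) = x + f(x) + f(f(x)) is the sum over the whole 3-cycle; applying f just permutes the three terms cyclically (x -> f(x) -> f(f(x)) -> x), leaving the sum unchanged.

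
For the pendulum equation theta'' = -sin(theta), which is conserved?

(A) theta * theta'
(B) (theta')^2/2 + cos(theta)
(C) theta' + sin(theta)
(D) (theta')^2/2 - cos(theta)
D

A first integral I satisfies dI/dt = 0 along every solution. Differentiate each option and use the equation of motion:
(A) d/dt[theta * theta'] = (theta')^2 + theta theta'' = (theta')^2 - theta sin(theta), not identically 0
(B) d/dt[(theta')^2/2 + cos(theta)] = theta' theta'' - sin(theta) theta' = -2 theta' sin(theta), not identically 0
(C) d/dt[theta' + sin(theta)] = theta'' + cos(theta) theta' = -sin(theta) + theta' cos(theta), not identically 0
(D) d/dt[(theta')^2/2 - cos(theta)] = theta' theta'' + sin(theta) theta' = theta'(-sin(theta)) + theta' sin(theta) = 0

Only (D) has zero time-derivative. This is the total energy: kinetic (theta')^2/2 plus potential -cos(theta).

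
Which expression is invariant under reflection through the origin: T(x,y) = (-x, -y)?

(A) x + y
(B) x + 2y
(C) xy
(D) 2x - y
C

The map is reflection through the origin: T(x,y) = (-x, -y).
Substitute the transformed coordinates into each option and compare with the original:
(A) x + y  ->  (-x) + (-y) = -x - y   [differs from x + y: not invariant]
(B) x + 2y  ->  (-x) + 2(-y) = -x - 2y   [differs from x + 2y: not invariant]
(C) xy  ->  (-x)(-y) = xy   [equals xy: invariant]
(D) 2x - y  ->  2(-x) - (-y) = -2x + y   [differs from 2x - y: not invariant]

Only option (C), xy, is unchanged by the transformation.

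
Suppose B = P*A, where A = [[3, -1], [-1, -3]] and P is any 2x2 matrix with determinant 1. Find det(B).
-10

By the multiplicative property of determinants, det(B) = det(P*A) = det(P) * det(A) = det(A),
so the determinant is invariant under multiplication by any determinant-1 matrix; we just need det(A).

det(A) = (3)(-3) - (-1)(-1) = -9 - 1 = -10

Therefore det(B) = 1 * (-10) = -10.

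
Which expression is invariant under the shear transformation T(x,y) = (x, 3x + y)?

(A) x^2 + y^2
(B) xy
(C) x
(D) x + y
C

Under the shear T(x,y) = (x, 3x + y):
Substitute the transformed coordinates into each option and compare with the original:
(A) x^2 + y^2  ->  (x)^2 + (3x + y)^2 = 10x^2 + 6xy + y^2   [differs from x^2 + y^2: not invariant]
(B) xy  ->  (x)(3x + y) = 3x^2 + xy   [differs from xy: not invariant]
(C) x  ->  (x) = x   [equals x: invariant]
(D) x + y  ->  (x) + (3x + y) = 4x + y   [differs from x + y: not invariant]

Only option (C), x, is unchanged by the transformation.
A vertical shear moves points parallel to the y-axis, so the x-coordinate (and any function of x alone) is unchanged.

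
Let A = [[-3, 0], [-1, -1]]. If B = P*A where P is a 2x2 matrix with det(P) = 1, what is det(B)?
3

By the multiplicative property of determinants, det(B) = det(P*A) = det(P) * det(A) = det(A),
so the determinant is invariant under multiplication by any determinant-1 matrix; we just need det(A).

det(A) = (-3)(-1) - (0)(-1) = 3 - 0 = 3

Therefore det(B) = 1 * 3 = 3.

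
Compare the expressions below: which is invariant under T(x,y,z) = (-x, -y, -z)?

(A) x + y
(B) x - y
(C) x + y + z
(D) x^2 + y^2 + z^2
D

Apply T(x,y,z) = (-x, -y, -z) to each option, i.e. replace (x, y, z) by the transformed coordinates.
Substitute the transformed coordinates into each option and compare with the original:
(A) x + y  ->  (-x) + (-y) = -x - y   [differs from x + y: not invariant]
(B) x - y  ->  (-x) - (-y) = -x + y   [differs from x - y: not invariant]
(C) x + y + z  ->  (-x) + (-y) + (-z) = -x - y - z   [differs from x + y + z: not invariant]
(D) x^2 + y^2 + z^2  ->  (-x)^2 + (-y)^2 + (-z)^2 = x^2 + y^2 + z^2   [equals x^2 + y^2 + z^2: invariant]

Only option (D), x^2 + y^2 + z^2, is unchanged by the transformation.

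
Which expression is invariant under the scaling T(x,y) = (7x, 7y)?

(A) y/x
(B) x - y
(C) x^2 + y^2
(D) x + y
A

Under the uniform scaling T(x,y) = (7x, 7y):
Substitute the transformed coordinates into each option and compare with the original:
(A) y/x  ->  (7y)/(7x) = y/x   [equals y/x: invariant]
(B) x - y  ->  (7x) - (7y) = 7x - 7y   [differs from x - y: not invariant]
(C) x^2 + y^2  ->  (7x)^2 + (7y)^2 = 49x^2 + 49y^2   [differs from x^2 + y^2: not invariant]
(D) x + y  ->  (7x) + (7y) = 7x + 7y   [differs from x + y: not invariant]

Only option (A), y/x, is unchanged by the transformation.
The common factor 7 cancels in a ratio of coordinates, while sums, products and sums of squares pick up factors of 7 or 49.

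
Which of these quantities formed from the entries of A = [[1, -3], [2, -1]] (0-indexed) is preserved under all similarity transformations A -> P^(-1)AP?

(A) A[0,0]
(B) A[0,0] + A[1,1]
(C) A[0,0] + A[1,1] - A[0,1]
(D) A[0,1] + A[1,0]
B

A[0,0] + A[1,1] is the trace of A. By the cyclic property of the trace, tr(P^(-1)AP) = tr(APP^(-1)) = tr(A), so it is the same for every matrix similar to A.

The other combinations are not similarity invariants. For example, take P = [[1, -1], [0, 1]] (det P = 1), so P^(-1) = [[1, 1], [0, 1]] and
B = P^(-1)AP = [[3, -7], [2, -3]].
Evaluating each option on A and on B:
(A) A[0,0]: 1 for A, 3 for B -> changes
(B) A[0,0] + A[1,1]: 0 for A, 0 for B -> unchanged
(C) A[0,0] + A[1,1] - A[0,1]: 3 for A, 7 for B -> changes
(D) A[0,1] + A[1,0]: -1 for A, -5 for B -> changes

Only (B) A[0,0] + A[1,1] = 0 survives (and it does so for every P, not just this one), so it is the invariant.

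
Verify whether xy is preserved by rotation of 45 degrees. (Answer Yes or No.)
No

Applying rotation by 45 degrees: x' = x*cos(45 degrees) - y*sin(45 degrees) = sqrt(2)x/2 - sqrt(2)y/2, y' = x*sin(45 degrees) + y*cos(45 degrees) = sqrt(2)x/2 + sqrt(2)y/2

Substituting into xy:
(sqrt(2)x/2 - sqrt(2)y/2)(sqrt(2)x/2 + sqrt(2)y/2)
= x^2/2 - y^2/2

This differs from the original expression xy, so it is NOT invariant.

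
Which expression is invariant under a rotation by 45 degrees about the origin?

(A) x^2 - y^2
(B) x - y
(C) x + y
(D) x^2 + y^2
D

A rotation by 45 degrees sends (x, y) to (sqrt(2)x/2 - sqrt(2)y/2, sqrt(2)x/2 + sqrt(2)y/2).
Substitute the transformed coordinates into each option and compare with the original:
(A) x^2 - y^2  ->  (sqrt(2)x/2 - sqrt(2)y/2)^2 - (sqrt(2)x/2 + sqrt(2)y/2)^2 = -2xy   [differs from x^2 - y^2: not invariant]
(B) x - y  ->  (sqrt(2)x/2 - sqrt(2)y/2) - (sqrt(2)x/2 + sqrt(2)y/2) = -sqrt(2)y   [differs from x - y: not invariant]
(C) x + y  ->  (sqrt(2)x/2 - sqrt(2)y/2) + (sqrt(2)x/2 + sqrt(2)y/2) = sqrt(2)x   [differs from x + y: not invariant]
(D) x^2 + y^2  ->  (sqrt(2)x/2 - sqrt(2)y/2)^2 + (sqrt(2)x/2 + sqrt(2)y/2)^2 = x^2 + y^2   [equals x^2 + y^2: invariant]

Only option (D), x^2 + y^2, is unchanged by the transformation.
Geometrically, x^2 + y^2 is the squared distance from the origin, which every rotation about the origin preserves.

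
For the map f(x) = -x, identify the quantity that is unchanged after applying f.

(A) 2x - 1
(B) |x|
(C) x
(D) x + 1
B

For f(x) = -x:
Applying f replaces x by -x. Since |-x| = |x|, the absolute value is unchanged by f, whereas x -> -x, 2x - 1 -> -2x - 1 and x + 1 -> -x + 1 all change.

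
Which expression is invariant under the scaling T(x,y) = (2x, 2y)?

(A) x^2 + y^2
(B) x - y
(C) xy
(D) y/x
D

Under the uniform scaling T(x,y) = (2x, 2y):
Substitute the transformed coordinates into each option and compare with the original:
(A) x^2 + y^2  ->  (2x)^2 + (2y)^2 = 4x^2 + 4y^2   [differs from x^2 + y^2: not invariant]
(B) x - y  ->  (2x) - (2y) = 2x - 2y   [differs from x - y: not invariant]
(C) xy  ->  (2x)(2y) = 4xy   [differs from xy: not invariant]
(D) y/x  ->  (2y)/(2x) = y/x   [equals y/x: invariant]

Only option (D), y/x, is unchanged by the transformation.
The common factor 2 cancels in a ratio of coordinates, while sums, products and sums of squares pick up factors of 2 or 4.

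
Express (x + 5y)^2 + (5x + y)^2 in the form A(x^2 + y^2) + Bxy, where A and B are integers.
26(x^2 + y^2) + 20xy

Expanding: (x + 5y)^2 = x^2 + 10xy + 25y^2
(5x + y)^2 = 25x^2 + 10xy + y^2
Sum = (1+25)(x^2+y^2) + 20xy = 26(x^2 + y^2) + 20xy
This is symmetric in x and y.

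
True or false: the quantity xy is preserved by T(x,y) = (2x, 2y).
False

Substitute T(x,y) = (2x, 2y) into the expression and compare with the original.

Original: xy
After applying T: (2x)(2y) = 4xy

This differs from the original xy (difference: 3xy), so the expression is NOT invariant.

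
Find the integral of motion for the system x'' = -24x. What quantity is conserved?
E = (x')^2 + 24x^2

Multiply the equation by x':
x' * x'' = -24x * x'
The left side is d/dt[(x')^2/2] and the right side is d/dt[-24x^2/2], so
d/dt[(x')^2/2 + 24x^2/2] = 0, i.e. (x')^2/2 + 24x^2/2 = constant.
Multiplying by 2, the integral of motion is E = (x')^2 + 24x^2.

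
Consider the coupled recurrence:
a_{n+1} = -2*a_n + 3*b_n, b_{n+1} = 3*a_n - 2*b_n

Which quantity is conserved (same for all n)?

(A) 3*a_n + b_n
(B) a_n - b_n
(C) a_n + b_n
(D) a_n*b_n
C

Replace a_n by a_{n+1} = -2*a_n + 3*b_n and b_n by b_{n+1} = 3*a_n - 2*b_n in each option and simplify:
(A) 3*a_n + b_n  ->  3*(-2*a_n + 3*b_n) + (3*a_n - 2*b_n) = -3*a_n + 7*b_n   [not conserved]
(B) a_n - b_n  ->  (-2*a_n + 3*b_n) - (3*a_n - 2*b_n) = -5*a_n + 5*b_n   [not conserved]
(C) a_n + b_n  ->  (-2*a_n + 3*b_n) + (3*a_n - 2*b_n) = a_n + b_n   [conserved]
(D) a_n*b_n  ->  (-2*a_n + 3*b_n)*(3*a_n - 2*b_n) = -6*a_n^2 + 13*a_n*b_n - 6*b_n^2   [not conserved]

Only (C) a_n + b_n returns to itself after one step, so it is the conserved quantity.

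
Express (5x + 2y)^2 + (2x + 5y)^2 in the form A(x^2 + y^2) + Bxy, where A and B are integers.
29(x^2 + y^2) + 40xy

Expanding: (5x + 2y)^2 = 25x^2 + 20xy + 4y^2
(2x + 5y)^2 = 4x^2 + 20xy + 25y^2
Sum = (25+4)(x^2+y^2) + 40xy = 29(x^2 + y^2) + 40xy
This is symmetric in x and y.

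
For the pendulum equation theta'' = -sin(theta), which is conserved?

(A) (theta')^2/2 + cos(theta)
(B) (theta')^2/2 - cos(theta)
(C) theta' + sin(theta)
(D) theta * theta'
B

A first integral I satisfies dI/dt = 0 along every solution. Differentiate each option and use the equation of motion:
(A) d/dt[(theta')^2/2 + cos(theta)] = theta' theta'' - sin(theta) theta' = -2 theta' sin(theta), not identically 0
(B) d/dt[(theta')^2/2 - cos(theta)] = theta' theta'' + sin(theta) theta' = theta'(-sin(theta)) + theta' sin(theta) = 0
(C) d/dt[theta' + sin(theta)] = theta'' + cos(theta) theta' = -sin(theta) + theta' cos(theta), not identically 0
(D) d/dt[theta * theta'] = (theta')^2 + theta theta'' = (theta')^2 - theta sin(theta), not identically 0

Only (B) has zero time-derivative. This is the total energy: kinetic (theta')^2/2 plus potential -cos(theta).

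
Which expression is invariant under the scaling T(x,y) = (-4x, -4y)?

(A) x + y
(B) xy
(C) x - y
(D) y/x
D

Under the uniform scaling T(x,y) = (-4x, -4y):
Substitute the transformed coordinates into each option and compare with the original:
(A) x + y  ->  (-4x) + (-4y) = -4x - 4y   [differs from x + y: not invariant]
(B) xy  ->  (-4x)(-4y) = 16xy   [differs from xy: not invariant]
(C) x - y  ->  (-4x) - (-4y) = -4x + 4y   [differs from x - y: not invariant]
(D) y/x  ->  (-4y)/(-4x) = y/x   [equals y/x: invariant]

Only option (D), y/x, is unchanged by the transformation.
The common factor -4 cancels in a ratio of coordinates, while sums, products and sums of squares pick up factors of -4 or 16.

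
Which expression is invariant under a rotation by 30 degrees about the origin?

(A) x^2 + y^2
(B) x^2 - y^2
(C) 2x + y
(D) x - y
A

A rotation by 30 degrees sends (x, y) to (sqrt(3)x/2 - y/2, x/2 + sqrt(3)y/2).
Substitute the transformed coordinates into each option and compare with the original:
(A) x^2 + y^2  ->  (sqrt(3)x/2 - y/2)^2 + (x/2 + sqrt(3)y/2)^2 = x^2 + y^2   [equals x^2 + y^2: invariant]
(B) x^2 - y^2  ->  (sqrt(3)x/2 - y/2)^2 - (x/2 + sqrt(3)y/2)^2 = x^2/2 - sqrt(3)xy - y^2/2   [differs from x^2 - y^2: not invariant]
(C) 2x + y  ->  2(sqrt(3)x/2 - y/2) + (x/2 + sqrt(3)y/2) = x/2 + sqrt(3)x - y + sqrt(3)y/2   [differs from 2x + y: not invariant]
(D) x - y  ->  (sqrt(3)x/2 - y/2) - (x/2 + sqrt(3)y/2) = -x/2 + sqrt(3)x/2 - sqrt(3)y/2 - y/2   [differs from x - y: not invariant]

Only option (A), x^2 + y^2, is unchanged by the transformation.
Geometrically, x^2 + y^2 is the squared distance from the origin, which every rotation about the origin preserves.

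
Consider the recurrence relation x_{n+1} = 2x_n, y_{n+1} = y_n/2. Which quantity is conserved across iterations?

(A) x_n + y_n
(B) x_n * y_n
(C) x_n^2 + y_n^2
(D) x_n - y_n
B

For the recurrence x_{n+1} = 2x_n, y_{n+1} = y_n/2:

x_{n+1} * y_{n+1} = (2x_n) * (y_n/2) = x_n * y_n
The product is conserved.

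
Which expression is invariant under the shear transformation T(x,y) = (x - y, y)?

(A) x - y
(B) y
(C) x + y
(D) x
B

Under the shear T(x,y) = (x - y, y):
Substitute the transformed coordinates into each option and compare with the original:
(A) x - y  ->  (x - y) - (y) = x - 2y   [differs from x - y: not invariant]
(B) y  ->  (y) = y   [equals y: invariant]
(C) x + y  ->  (x - y) + (y) = x   [differs from x + y: not invariant]
(D) x  ->  (x - y) = x - y   [differs from x: not invariant]

Only option (B), y, is unchanged by the transformation.
A horizontal shear moves points parallel to the x-axis, so the y-coordinate (and any function of y alone) is unchanged.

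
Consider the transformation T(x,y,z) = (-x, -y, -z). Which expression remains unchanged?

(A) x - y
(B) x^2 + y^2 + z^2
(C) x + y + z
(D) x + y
B

Apply T(x,y,z) = (-x, -y, -z) to each option, i.e. replace (x, y, z) by the transformed coordinates.
Substitute the transformed coordinates into each option and compare with the original:
(A) x - y  ->  (-x) - (-y) = -x + y   [differs from x - y: not invariant]
(B) x^2 + y^2 + z^2  ->  (-x)^2 + (-y)^2 + (-z)^2 = x^2 + y^2 + z^2   [equals x^2 + y^2 + z^2: invariant]
(C) x + y + z  ->  (-x) + (-y) + (-z) = -x - y - z   [differs from x + y + z: not invariant]
(D) x + y  ->  (-x) + (-y) = -x - y   [differs from x + y: not invariant]

Only option (B), x^2 + y^2 + z^2, is unchanged by the transformation.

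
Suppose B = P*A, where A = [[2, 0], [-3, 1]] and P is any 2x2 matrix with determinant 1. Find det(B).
2

By the multiplicative property of determinants, det(B) = det(P*A) = det(P) * det(A) = det(A),
so the determinant is invariant under multiplication by any determinant-1 matrix; we just need det(A).

det(A) = (2)(1) - (0)(-3) = 2 - 0 = 2

Therefore det(B) = 1 * 2 = 2.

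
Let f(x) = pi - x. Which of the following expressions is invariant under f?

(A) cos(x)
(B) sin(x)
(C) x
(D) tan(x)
B

For f(x) = pi - x:
sin(pi - x) = sin(x), so sine is invariant under this transformation.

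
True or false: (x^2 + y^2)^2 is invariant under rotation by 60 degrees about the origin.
True

Applying rotation by 60 degrees: x' = x*cos(60 degrees) - y*sin(60 degrees) = x/2 - sqrt(3)y/2, y' = x*sin(60 degrees) + y*cos(60 degrees) = sqrt(3)x/2 + y/2

Substituting into (x^2 + y^2)^2:
((x/2 - sqrt(3)y/2)^2 + (sqrt(3)x/2 + y/2)^2)^2
= x^4 + 2x^2y^2 + y^4 = (x^2 + y^2)^2

This equals the original expression (x^2 + y^2)^2, so it IS invariant.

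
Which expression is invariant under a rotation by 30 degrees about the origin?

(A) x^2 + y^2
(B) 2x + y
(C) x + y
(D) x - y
A

A rotation by 30 degrees sends (x, y) to (sqrt(3)x/2 - y/2, x/2 + sqrt(3)y/2).
Substitute the transformed coordinates into each option and compare with the original:
(A) x^2 + y^2  ->  (sqrt(3)x/2 - y/2)^2 + (x/2 + sqrt(3)y/2)^2 = x^2 + y^2   [equals x^2 + y^2: invariant]
(B) 2x + y  ->  2(sqrt(3)x/2 - y/2) + (x/2 + sqrt(3)y/2) = x/2 + sqrt(3)x - y + sqrt(3)y/2   [differs from 2x + y: not invariant]
(C) x + y  ->  (sqrt(3)x/2 - y/2) + (x/2 + sqrt(3)y/2) = x/2 + sqrt(3)x/2 - y/2 + sqrt(3)y/2   [differs from x + y: not invariant]
(D) x - y  ->  (sqrt(3)x/2 - y/2) - (x/2 + sqrt(3)y/2) = -x/2 + sqrt(3)x/2 - sqrt(3)y/2 - y/2   [differs from x - y: not invariant]

Only option (A), x^2 + y^2, is unchanged by the transformation.
Geometrically, x^2 + y^2 is the squared distance from the origin, which every rotation about the origin preserves.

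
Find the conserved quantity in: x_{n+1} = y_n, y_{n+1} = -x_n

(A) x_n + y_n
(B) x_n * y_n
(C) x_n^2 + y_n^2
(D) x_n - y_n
C

For the recurrence x_{n+1} = y_n, y_{n+1} = -x_n:

x_{n+1}^2 + y_{n+1}^2 = y_n^2 + (-x_n)^2 = x_n^2 + y_n^2
The sum of squares is conserved (like energy in a harmonic oscillator).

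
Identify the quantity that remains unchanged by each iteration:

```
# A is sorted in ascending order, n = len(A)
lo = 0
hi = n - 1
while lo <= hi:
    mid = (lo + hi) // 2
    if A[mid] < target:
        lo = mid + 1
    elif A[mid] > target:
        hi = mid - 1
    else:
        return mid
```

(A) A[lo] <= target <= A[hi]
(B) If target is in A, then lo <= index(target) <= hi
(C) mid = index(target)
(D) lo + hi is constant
B

A loop invariant must hold before the first iteration and be re-established by every execution of the body.

(B) If target is in A, then lo <= index(target) <= hi: Before the loop [lo, hi] = [0, n-1] covers every index. When A[mid] < target, sortedness puts target strictly to the right of mid, so setting lo = mid + 1 keeps index(target) in [lo, hi]; symmetrically for hi = mid - 1. Hence 'if target is in A then lo <= index(target) <= hi' holds after every iteration, and when lo > hi it proves target is absent.

The other options fail:
(A) A[lo] <= target <= A[hi]: fails when target is not in A (e.g. target < A[0] already violates it before the loop), so it is not maintained in general.
(C) mid = index(target): mid is just the current probe; it equals index(target) only on the iteration that returns.
(D) lo + hi is constant: each iteration moves exactly one of lo, hi, so lo + hi changes (e.g. 0 + (n-1) becomes (mid+1) + (n-1)).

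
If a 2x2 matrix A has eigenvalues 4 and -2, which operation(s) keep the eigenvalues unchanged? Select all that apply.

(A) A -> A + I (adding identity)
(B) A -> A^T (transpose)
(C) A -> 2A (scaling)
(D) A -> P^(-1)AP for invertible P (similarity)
B and D

Eigenvalues are preserved by:
1. Similarity transformations: A -> P^(-1)AP (same characteristic polynomial)
2. Transpose: A^T has the same eigenvalues as A

Eigenvalues are NOT preserved by:
- Adding identity: eigenvalues become 4+1, -2+1
- Scaling: eigenvalues become 8, -4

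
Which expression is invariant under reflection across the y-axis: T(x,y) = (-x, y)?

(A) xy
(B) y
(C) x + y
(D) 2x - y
B

The map is reflection across the y-axis: T(x,y) = (-x, y).
Substitute the transformed coordinates into each option and compare with the original:
(A) xy  ->  (-x)(y) = -xy   [differs from xy: not invariant]
(B) y  ->  (y) = y   [equals y: invariant]
(C) x + y  ->  (-x) + (y) = -x + y   [differs from x + y: not invariant]
(D) 2x - y  ->  2(-x) - (y) = -2x - y   [differs from 2x - y: not invariant]

Only option (B), y, is unchanged by the transformation.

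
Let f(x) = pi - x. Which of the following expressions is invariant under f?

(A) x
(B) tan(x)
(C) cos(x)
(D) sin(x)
D

For f(x) = pi - x:
sin(pi - x) = sin(x), so sine is invariant under this transformation.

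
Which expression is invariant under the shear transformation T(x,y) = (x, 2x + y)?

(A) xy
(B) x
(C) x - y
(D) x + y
B

Under the shear T(x,y) = (x, 2x + y):
Substitute the transformed coordinates into each option and compare with the original:
(A) xy  ->  (x)(2x + y) = 2x^2 + xy   [differs from xy: not invariant]
(B) x  ->  (x) = x   [equals x: invariant]
(C) x - y  ->  (x) - (2x + y) = -x - y   [differs from x - y: not invariant]
(D) x + y  ->  (x) + (2x + y) = 3x + y   [differs from x + y: not invariant]

Only option (B), x, is unchanged by the transformation.
A vertical shear moves points parallel to the y-axis, so the x-coordinate (and any function of x alone) is unchanged.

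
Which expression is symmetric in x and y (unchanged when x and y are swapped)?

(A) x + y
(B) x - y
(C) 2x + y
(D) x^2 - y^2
A

A symmetric expression is unchanged when the variables are permuted; here the transformation to test is the swap (x, y) -> (y, x).
Substitute the transformed coordinates into each option and compare with the original:
(A) x + y  ->  (y) + (x) = x + y   [equals x + y: invariant]
(B) x - y  ->  (y) - (x) = -x + y   [differs from x - y: not invariant]
(C) 2x + y  ->  2(y) + (x) = x + 2y   [differs from 2x + y: not invariant]
(D) x^2 - y^2  ->  (y)^2 - (x)^2 = -x^2 + y^2   [differs from x^2 - y^2: not invariant]

Only option (A), x + y, is unchanged by the transformation.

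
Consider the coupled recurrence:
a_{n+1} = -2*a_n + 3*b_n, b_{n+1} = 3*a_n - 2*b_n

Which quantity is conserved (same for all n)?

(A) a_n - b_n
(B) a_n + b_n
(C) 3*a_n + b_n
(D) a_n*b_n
B

Replace a_n by a_{n+1} = -2*a_n + 3*b_n and b_n by b_{n+1} = 3*a_n - 2*b_n in each option and simplify:
(A) a_n - b_n  ->  (-2*a_n + 3*b_n) - (3*a_n - 2*b_n) = -5*a_n + 5*b_n   [not conserved]
(B) a_n + b_n  ->  (-2*a_n + 3*b_n) + (3*a_n - 2*b_n) = a_n + b_n   [conserved]
(C) 3*a_n + b_n  ->  3*(-2*a_n + 3*b_n) + (3*a_n - 2*b_n) = -3*a_n + 7*b_n   [not conserved]
(D) a_n*b_n  ->  (-2*a_n + 3*b_n)*(3*a_n - 2*b_n) = -6*a_n^2 + 13*a_n*b_n - 6*b_n^2   [not conserved]

Only (B) a_n + b_n returns to itself after one step, so it is the conserved quantity.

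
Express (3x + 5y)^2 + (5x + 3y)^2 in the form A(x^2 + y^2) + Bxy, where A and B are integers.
34(x^2 + y^2) + 60xy

Expanding: (3x + 5y)^2 = 9x^2 + 30xy + 25y^2
(5x + 3y)^2 = 25x^2 + 30xy + 9y^2
Sum = (9+25)(x^2+y^2) + 60xy = 34(x^2 + y^2) + 60xy
This is symmetric in x and y.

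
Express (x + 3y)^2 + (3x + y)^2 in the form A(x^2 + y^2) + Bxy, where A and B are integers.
10(x^2 + y^2) + 12xy

Expanding: (x + 3y)^2 = x^2 + 6xy + 9y^2
(3x + y)^2 = 9x^2 + 6xy + y^2
Sum = (1+9)(x^2+y^2) + 12xy = 10(x^2 + y^2) + 12xy
This is symmetric in x and y.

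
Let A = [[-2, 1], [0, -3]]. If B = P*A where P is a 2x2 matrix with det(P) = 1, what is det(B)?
6

By the multiplicative property of determinants, det(B) = det(P*A) = det(P) * det(A) = det(A),
so the determinant is invariant under multiplication by any determinant-1 matrix; we just need det(A).

det(A) = (-2)(-3) - (1)(0) = 6 - 0 = 6

Therefore det(B) = 1 * 6 = 6.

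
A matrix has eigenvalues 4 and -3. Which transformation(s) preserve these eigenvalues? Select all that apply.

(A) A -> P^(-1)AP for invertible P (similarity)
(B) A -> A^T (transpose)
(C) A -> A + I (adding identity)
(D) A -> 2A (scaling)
A and B

Eigenvalues are preserved by:
1. Similarity transformations: A -> P^(-1)AP (same characteristic polynomial)
2. Transpose: A^T has the same eigenvalues as A

Eigenvalues are NOT preserved by:
- Adding identity: eigenvalues become 4+1, -3+1
- Scaling: eigenvalues become 8, -6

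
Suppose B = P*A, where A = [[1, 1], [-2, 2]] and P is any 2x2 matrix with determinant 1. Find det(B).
4

By the multiplicative property of determinants, det(B) = det(P*A) = det(P) * det(A) = det(A),
so the determinant is invariant under multiplication by any determinant-1 matrix; we just need det(A).

det(A) = (1)(2) - (1)(-2) = 2 - (-2) = 4

Therefore det(B) = 1 * 4 = 4.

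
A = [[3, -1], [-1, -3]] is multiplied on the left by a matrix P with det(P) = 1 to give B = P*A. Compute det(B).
-10

By the multiplicative property of determinants, det(B) = det(P*A) = det(P) * det(A) = det(A),
so the determinant is invariant under multiplication by any determinant-1 matrix; we just need det(A).

det(A) = (3)(-3) - (-1)(-1) = -9 - 1 = -10

Therefore det(B) = 1 * (-10) = -10.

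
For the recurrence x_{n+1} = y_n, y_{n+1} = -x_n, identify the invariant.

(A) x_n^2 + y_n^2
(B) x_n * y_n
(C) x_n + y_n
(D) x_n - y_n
A

For the recurrence x_{n+1} = y_n, y_{n+1} = -x_n:

x_{n+1}^2 + y_{n+1}^2 = y_n^2 + (-x_n)^2 = x_n^2 + y_n^2
The sum of squares is conserved (like energy in a harmonic oscillator).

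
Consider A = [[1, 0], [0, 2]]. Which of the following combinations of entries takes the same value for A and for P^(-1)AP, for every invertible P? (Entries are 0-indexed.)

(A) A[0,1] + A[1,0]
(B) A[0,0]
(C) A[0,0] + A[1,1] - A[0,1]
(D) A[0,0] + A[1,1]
D

A[0,0] + A[1,1] is the trace of A. By the cyclic property of the trace, tr(P^(-1)AP) = tr(APP^(-1)) = tr(A), so it is the same for every matrix similar to A.

The other combinations are not similarity invariants. For example, take P = [[1, 1], [1, 2]] (det P = 1), so P^(-1) = [[2, -1], [-1, 1]] and
B = P^(-1)AP = [[0, -2], [1, 3]].
Evaluating each option on A and on B:
(A) A[0,1] + A[1,0]: 0 for A, -1 for B -> changes
(B) A[0,0]: 1 for A, 0 for B -> changes
(C) A[0,0] + A[1,1] - A[0,1]: 3 for A, 5 for B -> changes
(D) A[0,0] + A[1,1]: 3 for A, 3 for B -> unchanged

Only (D) A[0,0] + A[1,1] = 3 survives (and it does so for every P, not just this one), so it is the invariant.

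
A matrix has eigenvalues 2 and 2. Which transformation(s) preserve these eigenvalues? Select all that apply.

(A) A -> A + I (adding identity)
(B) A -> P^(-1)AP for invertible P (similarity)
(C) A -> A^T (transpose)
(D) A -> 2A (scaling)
B and C

Eigenvalues are preserved by:
1. Similarity transformations: A -> P^(-1)AP (same characteristic polynomial)
2. Transpose: A^T has the same eigenvalues as A

Eigenvalues are NOT preserved by:
- Adding identity: eigenvalues become 2+1, 2+1
- Scaling: eigenvalues become 4, 4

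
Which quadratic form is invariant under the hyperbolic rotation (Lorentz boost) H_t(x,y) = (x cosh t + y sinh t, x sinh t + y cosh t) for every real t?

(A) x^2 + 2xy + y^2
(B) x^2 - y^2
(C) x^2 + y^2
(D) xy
B

Write x' = x cosh t + y sinh t, y' = x sinh t + y cosh t and substitute into each option:
(A) x^2 + 2xy + y^2: (x' + y')^2 with x' + y' = (x + y)(cosh t + sinh t) = (x + y)e^t, so it becomes (x + y)^2 e^(2t)   [not invariant for t != 0]
(B) x^2 - y^2: (x cosh t + y sinh t)^2 - (x sinh t + y cosh t)^2 = x^2(cosh^2 t - sinh^2 t) + 2xy(cosh t sinh t - sinh t cosh t) + y^2(sinh^2 t - cosh^2 t) = x^2 - y^2   [invariant, using cosh^2 t - sinh^2 t = 1]
(C) x^2 + y^2: (x cosh t + y sinh t)^2 + (x sinh t + y cosh t)^2 = (x^2 + y^2)(cosh^2 t + sinh^2 t) + 4xy sinh t cosh t = (x^2 + y^2) cosh 2t + 2xy sinh 2t   [not invariant for t != 0]
(D) xy: (x cosh t + y sinh t)(x sinh t + y cosh t) = xy(cosh^2 t + sinh^2 t) + (x^2 + y^2) sinh t cosh t = xy cosh 2t + (x^2 + y^2)(sinh 2t)/2   [not invariant for t != 0]

Only (B) x^2 - y^2 is unchanged; it is the Minkowski form preserved by Lorentz boosts, just as x^2 + y^2 is preserved by ordinary rotations.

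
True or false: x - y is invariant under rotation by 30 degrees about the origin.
False

Applying rotation by 30 degrees: x' = x*cos(30 degrees) - y*sin(30 degrees) = sqrt(3)x/2 - y/2, y' = x*sin(30 degrees) + y*cos(30 degrees) = x/2 + sqrt(3)y/2

Substituting into x - y:
(sqrt(3)x/2 - y/2) - (x/2 + sqrt(3)y/2)
= -x/2 + sqrt(3)x/2 - sqrt(3)y/2 - y/2

This differs from the original expression x - y, so it is NOT invariant.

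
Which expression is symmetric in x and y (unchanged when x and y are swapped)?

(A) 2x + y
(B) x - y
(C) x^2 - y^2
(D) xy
D

A symmetric expression is unchanged when the variables are permuted; here the transformation to test is the swap (x, y) -> (y, x).
Substitute the transformed coordinates into each option and compare with the original:
(A) 2x + y  ->  2(y) + (x) = x + 2y   [differs from 2x + y: not invariant]
(B) x - y  ->  (y) - (x) = -x + y   [differs from x - y: not invariant]
(C) x^2 - y^2  ->  (y)^2 - (x)^2 = -x^2 + y^2   [differs from x^2 - y^2: not invariant]
(D) xy  ->  (y)(x) = xy   [equals xy: invariant]

Only option (D), xy, is unchanged by the transformation.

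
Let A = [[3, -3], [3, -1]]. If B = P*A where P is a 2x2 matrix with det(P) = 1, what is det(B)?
6

By the multiplicative property of determinants, det(B) = det(P*A) = det(P) * det(A) = det(A),
so the determinant is invariant under multiplication by any determinant-1 matrix; we just need det(A).

det(A) = (3)(-1) - (-3)(3) = -3 - (-9) = 6

Therefore det(B) = 1 * 6 = 6.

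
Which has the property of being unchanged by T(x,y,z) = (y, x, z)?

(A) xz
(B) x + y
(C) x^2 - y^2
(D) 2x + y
B

Apply T(x,y,z) = (y, x, z) to each option, i.e. replace (x, y, z) by the transformed coordinates.
Substitute the transformed coordinates into each option and compare with the original:
(A) xz  ->  (y)(z) = yz   [differs from xz: not invariant]
(B) x + y  ->  (y) + (x) = x + y   [equals x + y: invariant]
(C) x^2 - y^2  ->  (y)^2 - (x)^2 = -x^2 + y^2   [differs from x^2 - y^2: not invariant]
(D) 2x + y  ->  2(y) + (x) = x + 2y   [differs from 2x + y: not invariant]

Only option (B), x + y, is unchanged by the transformation.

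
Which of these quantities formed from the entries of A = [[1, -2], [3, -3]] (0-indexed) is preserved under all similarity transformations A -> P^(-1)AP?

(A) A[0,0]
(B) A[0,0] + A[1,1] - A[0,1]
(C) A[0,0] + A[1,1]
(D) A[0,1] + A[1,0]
C

A[0,0] + A[1,1] is the trace of A. By the cyclic property of the trace, tr(P^(-1)AP) = tr(APP^(-1)) = tr(A), so it is the same for every matrix similar to A.

The other combinations are not similarity invariants. For example, take P = [[1, -1], [0, 1]] (det P = 1), so P^(-1) = [[1, 1], [0, 1]] and
B = P^(-1)AP = [[4, -9], [3, -6]].
Evaluating each option on A and on B:
(A) A[0,0]: 1 for A, 4 for B -> changes
(B) A[0,0] + A[1,1] - A[0,1]: 0 for A, 7 for B -> changes
(C) A[0,0] + A[1,1]: -2 for A, -2 for B -> unchanged
(D) A[0,1] + A[1,0]: 1 for A, -6 for B -> changes

Only (C) A[0,0] + A[1,1] = -2 survives (and it does so for every P, not just this one), so it is the invariant.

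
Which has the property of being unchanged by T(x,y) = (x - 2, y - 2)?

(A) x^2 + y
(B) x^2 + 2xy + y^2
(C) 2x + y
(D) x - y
D

An expression E(x,y) is invariant under T if E(T(x,y)) = E(x,y). Here T(x,y) = (x - 2, y - 2).
Substitute the transformed coordinates into each option and compare with the original:
(A) x^2 + y  ->  (x - 2)^2 + (y - 2) = x^2 - 4x + y + 2   [differs from x^2 + y: not invariant]
(B) x^2 + 2xy + y^2  ->  (x - 2)^2 + 2(x - 2)(y - 2) + (y - 2)^2 = x^2 + 2xy - 8x + y^2 - 8y + 16   [differs from x^2 + 2xy + y^2: not invariant]
(C) 2x + y  ->  2(x - 2) + (y - 2) = 2x + y - 6   [differs from 2x + y: not invariant]
(D) x - y  ->  (x - 2) - (y - 2) = x - y   [equals x - y: invariant]

Only option (D), x - y, is unchanged by the transformation.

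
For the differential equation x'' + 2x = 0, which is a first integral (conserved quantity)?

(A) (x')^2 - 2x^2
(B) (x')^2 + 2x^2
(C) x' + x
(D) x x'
B

A first integral I satisfies dI/dt = 0 along every solution. Differentiate each option and use the equation of motion:
(A) d/dt[(x')^2 - 2x^2] = 2x'x'' - 4x x' = -8x x', not identically 0
(B) d/dt[(x')^2 + 2x^2] = 2x'x'' + 4x x' = 2x'(-2x) + 4x x' = 0
(C) d/dt[x' + x] = x'' + x' = -2x + x', not identically 0
(D) d/dt[x x'] = (x')^2 + x x'' = (x')^2 - 2x^2, not identically 0

Only (B) has zero time-derivative. So the energy-like quantity (x')^2 + 2x^2 is the first integral.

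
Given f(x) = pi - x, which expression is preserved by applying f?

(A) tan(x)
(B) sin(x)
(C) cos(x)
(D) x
B

For f(x) = pi - x:
sin(pi - x) = sin(x), so sine is invariant under this transformation.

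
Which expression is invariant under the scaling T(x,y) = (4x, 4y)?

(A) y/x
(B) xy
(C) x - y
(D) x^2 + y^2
A

Under the uniform scaling T(x,y) = (4x, 4y):
Substitute the transformed coordinates into each option and compare with the original:
(A) y/x  ->  (4y)/(4x) = y/x   [equals y/x: invariant]
(B) xy  ->  (4x)(4y) = 16xy   [differs from xy: not invariant]
(C) x - y  ->  (4x) - (4y) = 4x - 4y   [differs from x - y: not invariant]
(D) x^2 + y^2  ->  (4x)^2 + (4y)^2 = 16x^2 + 16y^2   [differs from x^2 + y^2: not invariant]

Only option (A), y/x, is unchanged by the transformation.
The common factor 4 cancels in a ratio of coordinates, while sums, products and sums of squares pick up factors of 4 or 16.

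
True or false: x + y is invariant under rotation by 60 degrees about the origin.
False

Applying rotation by 60 degrees: x' = x*cos(60 degrees) - y*sin(60 degrees) = x/2 - sqrt(3)y/2, y' = x*sin(60 degrees) + y*cos(60 degrees) = sqrt(3)x/2 + y/2

Substituting into x + y:
(x/2 - sqrt(3)y/2) + (sqrt(3)x/2 + y/2)
= x/2 + sqrt(3)x/2 - sqrt(3)y/2 + y/2

This differs from the original expression x + y, so it is NOT invariant.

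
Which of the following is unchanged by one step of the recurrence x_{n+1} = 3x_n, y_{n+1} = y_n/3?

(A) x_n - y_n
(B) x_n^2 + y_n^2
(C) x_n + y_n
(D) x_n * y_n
D

For the recurrence x_{n+1} = 3x_n, y_{n+1} = y_n/3:

x_{n+1} * y_{n+1} = (3x_n) * (y_n/3) = x_n * y_n
The product is conserved.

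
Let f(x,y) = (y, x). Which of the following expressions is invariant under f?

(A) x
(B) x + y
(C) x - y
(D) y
B

For f(x,y) = (y, x):
After applying f: x' = y, y' = x. So x' + y' = y + x = x + y.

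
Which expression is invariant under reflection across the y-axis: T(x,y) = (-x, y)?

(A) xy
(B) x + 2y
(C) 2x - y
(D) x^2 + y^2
D

The map is reflection across the y-axis: T(x,y) = (-x, y).
Substitute the transformed coordinates into each option and compare with the original:
(A) xy  ->  (-x)(y) = -xy   [differs from xy: not invariant]
(B) x + 2y  ->  (-x) + 2(y) = -x + 2y   [differs from x + 2y: not invariant]
(C) 2x - y  ->  2(-x) - (y) = -2x - y   [differs from 2x - y: not invariant]
(D) x^2 + y^2  ->  (-x)^2 + (y)^2 = x^2 + y^2   [equals x^2 + y^2: invariant]

Only option (D), x^2 + y^2, is unchanged by the transformation.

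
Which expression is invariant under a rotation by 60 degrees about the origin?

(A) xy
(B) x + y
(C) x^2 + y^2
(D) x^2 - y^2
C

A rotation by 60 degrees sends (x, y) to (x/2 - sqrt(3)y/2, sqrt(3)x/2 + y/2).
Substitute the transformed coordinates into each option and compare with the original:
(A) xy  ->  (x/2 - sqrt(3)y/2)(sqrt(3)x/2 + y/2) = sqrt(3)x^2/4 - xy/2 - sqrt(3)y^2/4   [differs from xy: not invariant]
(B) x + y  ->  (x/2 - sqrt(3)y/2) + (sqrt(3)x/2 + y/2) = x/2 + sqrt(3)x/2 - sqrt(3)y/2 + y/2   [differs from x + y: not invariant]
(C) x^2 + y^2  ->  (x/2 - sqrt(3)y/2)^2 + (sqrt(3)x/2 + y/2)^2 = x^2 + y^2   [equals x^2 + y^2: invariant]
(D) x^2 - y^2  ->  (x/2 - sqrt(3)y/2)^2 - (sqrt(3)x/2 + y/2)^2 = -x^2/2 - sqrt(3)xy + y^2/2   [differs from x^2 - y^2: not invariant]

Only option (C), x^2 + y^2, is unchanged by the transformation.
Geometrically, x^2 + y^2 is the squared distance from the origin, which every rotation about the origin preserves.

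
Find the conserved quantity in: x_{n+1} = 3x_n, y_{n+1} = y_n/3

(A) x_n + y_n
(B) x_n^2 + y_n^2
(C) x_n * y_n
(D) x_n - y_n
C

For the recurrence x_{n+1} = 3x_n, y_{n+1} = y_n/3:

x_{n+1} * y_{n+1} = (3x_n) * (y_n/3) = x_n * y_n
The product is conserved.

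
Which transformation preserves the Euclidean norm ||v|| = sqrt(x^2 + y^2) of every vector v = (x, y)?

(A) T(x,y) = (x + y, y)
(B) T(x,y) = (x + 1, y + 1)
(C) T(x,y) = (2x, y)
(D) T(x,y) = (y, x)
D

A transformation preserves a norm if ||T(v)|| = ||v|| for every v; a single vector where the norm changes rules an option out.

(A) T(x,y) = (x + y, y): v = (0, 1) has norm sqrt((0)^2 + (1)^2) = 1, but T(v) = (1, 1) has norm sqrt(2) -- not preserved.
(B) T(x,y) = (x + 1, y + 1): v = (1, 0) has norm sqrt((1)^2 + (0)^2) = 1, but T(v) = (2, 1) has norm sqrt(5) -- not preserved.
(C) T(x,y) = (2x, y): v = (1, 0) has norm sqrt((1)^2 + (0)^2) = 1, but T(v) = (2, 0) has norm 2 -- not preserved.
(D) T(x,y) = (y, x): preserves the norm -- it is an orthogonal map (a rotation/reflection), and (y)^2 + (x)^2 simplifies to x^2 + y^2.

Therefore the answer is (D).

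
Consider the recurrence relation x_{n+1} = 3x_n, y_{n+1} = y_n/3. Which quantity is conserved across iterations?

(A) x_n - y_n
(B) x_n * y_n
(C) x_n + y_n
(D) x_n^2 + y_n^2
B

For the recurrence x_{n+1} = 3x_n, y_{n+1} = y_n/3:

x_{n+1} * y_{n+1} = (3x_n) * (y_n/3) = x_n * y_n
The product is conserved.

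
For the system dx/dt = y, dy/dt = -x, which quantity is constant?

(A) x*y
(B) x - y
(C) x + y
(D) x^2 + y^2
D

A first integral I satisfies dI/dt = 0 along every solution. Differentiate each option and use the equation of motion:
(A) d/dt[x*y] = (dx/dt)y + x(dy/dt) = y^2 - x^2, not identically 0
(B) d/dt[x - y] = y - (-x) = x + y, not identically 0
(C) d/dt[x + y] = y + (-x) = y - x, not identically 0
(D) d/dt[x^2 + y^2] = 2x*dx/dt + 2y*dy/dt = 2x*y + 2y*(-x) = 0

Only (D) has zero time-derivative. So x^2 + y^2 (the squared radius; trajectories are circles) is the conserved quantity.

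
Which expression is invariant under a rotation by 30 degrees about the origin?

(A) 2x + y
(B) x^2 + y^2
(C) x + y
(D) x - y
B

A rotation by 30 degrees sends (x, y) to (sqrt(3)x/2 - y/2, x/2 + sqrt(3)y/2).
Substitute the transformed coordinates into each option and compare with the original:
(A) 2x + y  ->  2(sqrt(3)x/2 - y/2) + (x/2 + sqrt(3)y/2) = x/2 + sqrt(3)x - y + sqrt(3)y/2   [differs from 2x + y: not invariant]
(B) x^2 + y^2  ->  (sqrt(3)x/2 - y/2)^2 + (x/2 + sqrt(3)y/2)^2 = x^2 + y^2   [equals x^2 + y^2: invariant]
(C) x + y  ->  (sqrt(3)x/2 - y/2) + (x/2 + sqrt(3)y/2) = x/2 + sqrt(3)x/2 - y/2 + sqrt(3)y/2   [differs from x + y: not invariant]
(D) x - y  ->  (sqrt(3)x/2 - y/2) - (x/2 + sqrt(3)y/2) = -x/2 + sqrt(3)x/2 - sqrt(3)y/2 - y/2   [differs from x - y: not invariant]

Only option (B), x^2 + y^2, is unchanged by the transformation.
Geometrically, x^2 + y^2 is the squared distance from the origin, which every rotation about the origin preserves.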